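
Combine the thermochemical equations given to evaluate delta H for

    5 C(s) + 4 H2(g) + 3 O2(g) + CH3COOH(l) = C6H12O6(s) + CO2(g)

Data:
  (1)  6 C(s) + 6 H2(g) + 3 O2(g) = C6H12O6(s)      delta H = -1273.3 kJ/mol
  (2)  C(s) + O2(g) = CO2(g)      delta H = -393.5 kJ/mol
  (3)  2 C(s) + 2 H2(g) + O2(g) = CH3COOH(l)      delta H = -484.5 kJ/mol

(1) as written (C6H12O6(s) already on the product side): -1273.3 kJ/mol
(2) as written (CO2(g) already on the product side): -393.5 kJ/mol
(3) reversed (CH3COOH(l) must end up as a reactant): +484.5 kJ/mol
delta H = (-1273.3) + (-393.5) + (+484.5) = -1182.3 kJ/mol

delta H = -1182.3 kJ/mol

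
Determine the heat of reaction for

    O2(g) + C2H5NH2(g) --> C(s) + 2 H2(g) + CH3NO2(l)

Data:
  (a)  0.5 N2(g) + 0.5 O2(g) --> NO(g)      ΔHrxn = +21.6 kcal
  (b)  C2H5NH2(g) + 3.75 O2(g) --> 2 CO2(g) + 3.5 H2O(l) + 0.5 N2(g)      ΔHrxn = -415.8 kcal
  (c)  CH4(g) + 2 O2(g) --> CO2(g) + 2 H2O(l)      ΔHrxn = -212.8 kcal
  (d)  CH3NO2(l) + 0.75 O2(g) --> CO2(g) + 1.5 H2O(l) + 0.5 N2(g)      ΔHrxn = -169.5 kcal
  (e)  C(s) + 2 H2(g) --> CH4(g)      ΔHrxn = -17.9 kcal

ΔHrxn = -15.6 kcal

(a): not needed (NO(g) appears nowhere else).
(b) as written (C2H5NH2(g) already on the reactant side): -415.8 kcal
(c) reversed: +212.8 kcal
(d) reversed (CH3NO2(l) must end up as a product): +169.5 kcal
(e) reversed (reverse to put C(s) on the product side): +17.9 kcal
Since enthalpy is a state function, ΔHrxn = (-415.8) + (+212.8) + (+169.5) + (+17.9) = -15.6 kcal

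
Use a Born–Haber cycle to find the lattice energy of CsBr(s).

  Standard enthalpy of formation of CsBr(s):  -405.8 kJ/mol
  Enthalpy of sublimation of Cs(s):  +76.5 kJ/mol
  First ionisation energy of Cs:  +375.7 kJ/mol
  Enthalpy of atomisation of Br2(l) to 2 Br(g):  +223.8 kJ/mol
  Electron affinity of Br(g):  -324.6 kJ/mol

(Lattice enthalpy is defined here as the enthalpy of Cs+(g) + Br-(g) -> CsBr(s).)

U = -645.3 kJ/mol

ΔHf° = 1·ΔHsub + 1·(ΣIE) + 1/2·D(Br2) + 1·EA + U
-405.8 = 1·(+76.5) + 1·(+375.7) + 1/2·(+223.8) + 1·(-324.6) + U
U = -405.8 − (+239.5) = -645.3 kJ/mol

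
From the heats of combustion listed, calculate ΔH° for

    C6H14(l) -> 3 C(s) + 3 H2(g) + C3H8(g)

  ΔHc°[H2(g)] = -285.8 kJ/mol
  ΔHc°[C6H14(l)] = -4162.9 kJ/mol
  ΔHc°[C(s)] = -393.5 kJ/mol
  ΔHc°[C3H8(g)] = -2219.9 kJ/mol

ΔH° = 94.9 kJ/mol

Using ΔH = Σ nΔHc°(reactants) − Σ nΔHc°(products):
= [1·(-4162.9)] − [3·(-393.5) + 3·(-285.8) + 1·(-2219.9)]
= 94.9 kJ/mol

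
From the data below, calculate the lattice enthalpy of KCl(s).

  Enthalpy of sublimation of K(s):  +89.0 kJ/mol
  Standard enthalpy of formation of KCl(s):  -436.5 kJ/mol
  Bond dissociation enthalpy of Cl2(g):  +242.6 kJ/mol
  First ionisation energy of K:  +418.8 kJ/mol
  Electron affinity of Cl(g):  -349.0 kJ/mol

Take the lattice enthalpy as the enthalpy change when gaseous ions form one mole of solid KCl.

U = -716.6 kJ/mol

ΔHf° = 1·ΔHsub + 1·(ΣIE) + 1/2·D(Cl2) + 1·EA + U
-436.5 = 1·(+89.0) + 1·(+418.8) + 1/2·(+242.6) + 1·(-349.0) + U
U = -436.5 − (+280.1) = -716.6 kJ/mol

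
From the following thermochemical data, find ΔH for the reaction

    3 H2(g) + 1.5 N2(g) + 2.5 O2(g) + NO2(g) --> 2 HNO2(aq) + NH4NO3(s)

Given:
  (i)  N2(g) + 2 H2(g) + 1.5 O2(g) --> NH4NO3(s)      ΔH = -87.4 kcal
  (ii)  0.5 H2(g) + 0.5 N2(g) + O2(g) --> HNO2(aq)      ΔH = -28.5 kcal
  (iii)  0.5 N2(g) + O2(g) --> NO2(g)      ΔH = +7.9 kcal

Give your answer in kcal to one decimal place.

ΔH = -152.3 kcal

(i) as written (NH4NO3(s) already on the product side): -87.4 kcal
(ii) × 2 (scale by 2 for the 2 HNO2(aq)): (2)·(-28.5) = -57.0 kcal
(iii) reversed (NO2(g) must end up as a reactant): -7.9 kcal
ΔH = (1)·(-87.4) + (2)·(-28.5) + (-1)·(+7.9) = -152.3 kcal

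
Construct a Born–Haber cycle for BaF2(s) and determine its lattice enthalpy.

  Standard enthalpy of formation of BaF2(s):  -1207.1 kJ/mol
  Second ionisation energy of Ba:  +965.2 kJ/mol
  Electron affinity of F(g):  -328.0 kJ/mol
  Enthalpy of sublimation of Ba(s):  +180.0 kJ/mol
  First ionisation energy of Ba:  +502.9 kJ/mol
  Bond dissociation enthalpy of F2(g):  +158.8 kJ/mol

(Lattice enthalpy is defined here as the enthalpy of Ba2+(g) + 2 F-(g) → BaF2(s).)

ΔHf° = 1·ΔHsub + 1·(ΣIE) + 1·D(F2) + 2·EA + U
-1207.1 = 1·(+180.0) + 1·(+1468.1) + 1·(+158.8) + 2·(-328.0) + U
U = -1207.1 − (+1150.9) = -2358.0 kJ/mol

U = -2358.0 kJ/mol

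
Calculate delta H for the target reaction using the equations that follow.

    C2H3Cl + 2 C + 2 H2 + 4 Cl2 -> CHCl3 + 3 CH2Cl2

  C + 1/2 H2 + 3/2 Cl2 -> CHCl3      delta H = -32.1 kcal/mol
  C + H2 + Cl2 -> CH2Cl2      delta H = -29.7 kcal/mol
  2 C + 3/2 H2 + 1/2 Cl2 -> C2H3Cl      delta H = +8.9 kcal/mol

delta H = -130.1 kcal/mol

equation 1 as written (CHCl3 already on the product side): -32.1 kcal/mol
equation 2 × 3 (×3 to match 3 CH2Cl2 in the target): (3)·(-29.7) = -89.1 kcal/mol
equation 3 reversed (C2H3Cl must end up as a reactant): -8.9 kcal/mol
delta H = (-32.1) + (-89.1) + (-8.9) = -130.1 kcal/mol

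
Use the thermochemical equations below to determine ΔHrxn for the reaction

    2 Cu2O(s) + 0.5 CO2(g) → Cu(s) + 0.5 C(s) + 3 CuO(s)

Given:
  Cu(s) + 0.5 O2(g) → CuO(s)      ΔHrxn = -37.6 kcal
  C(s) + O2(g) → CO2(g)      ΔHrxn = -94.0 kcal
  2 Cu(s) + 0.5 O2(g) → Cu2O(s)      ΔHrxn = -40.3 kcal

equation 1 × 3 (×3 to match 3 CuO(s) in the target): (3)·(-37.6) = -112.8 kcal
equation 2 reversed and × 1/2 (reverse to put CO2(g) on the reactant side; scale by 1/2 for the 1/2 CO2(g)): (-1/2)·(-94.0) = +47.0 kcal
equation 3 reversed and × 2 (reverse to put Cu2O(s) on the reactant side; scale by 2 for the 2 Cu2O(s)): (-2)·(-40.3) = +80.6 kcal
Since enthalpy is a state function, ΔHrxn = (3)·(-37.6) + (-1/2)·(-94.0) + (-2)·(-40.3) = 14.8 kcal

ΔHrxn = 14.8 kcal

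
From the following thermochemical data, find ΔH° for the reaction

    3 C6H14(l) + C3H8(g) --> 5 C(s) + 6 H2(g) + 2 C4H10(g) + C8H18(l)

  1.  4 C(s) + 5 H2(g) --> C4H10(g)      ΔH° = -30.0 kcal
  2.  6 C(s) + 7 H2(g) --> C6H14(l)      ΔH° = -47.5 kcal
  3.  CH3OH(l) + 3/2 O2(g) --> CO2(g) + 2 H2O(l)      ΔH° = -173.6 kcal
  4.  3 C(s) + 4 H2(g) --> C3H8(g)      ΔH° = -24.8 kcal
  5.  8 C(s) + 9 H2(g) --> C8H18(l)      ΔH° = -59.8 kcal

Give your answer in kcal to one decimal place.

eq. 1 × 2: (2)·(-30.0) = -60.0 kcal
eq. 2 reversed and × 3: (-3)·(-47.5) = +142.5 kcal
eq. 3: not needed.
eq. 4 reversed: +24.8 kcal
eq. 5 as written: -59.8 kcal
Combining the equations, ΔH° = (2)·(-30.0) + (-3)·(-47.5) + (-1)·(-24.8) + (1)·(-59.8) = 47.5 kcal

ΔH° = 47.5 kcal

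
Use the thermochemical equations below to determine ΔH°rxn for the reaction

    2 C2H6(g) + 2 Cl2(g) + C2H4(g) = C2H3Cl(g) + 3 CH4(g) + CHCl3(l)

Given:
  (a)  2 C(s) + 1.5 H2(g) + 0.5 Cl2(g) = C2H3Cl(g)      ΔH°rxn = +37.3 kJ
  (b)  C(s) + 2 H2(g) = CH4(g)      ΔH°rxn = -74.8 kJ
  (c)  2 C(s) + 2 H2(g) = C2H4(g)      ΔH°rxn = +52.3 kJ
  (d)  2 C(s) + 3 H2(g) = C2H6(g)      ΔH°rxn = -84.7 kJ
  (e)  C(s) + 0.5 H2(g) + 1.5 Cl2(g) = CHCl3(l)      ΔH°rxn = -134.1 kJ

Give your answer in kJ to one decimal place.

ΔH°rxn = -204.1 kJ

(a) as written: +37.3 kJ
(b) × 3: (3)·(-74.8) = -224.4 kJ
(c) reversed: -52.3 kJ
(d) reversed and × 2: (-2)·(-84.7) = +169.4 kJ
(e) as written: -134.1 kJ
ΔH°rxn = (+37.3) + (-224.4) + (-52.3) + (+169.4) + (-134.1) = -204.1 kJ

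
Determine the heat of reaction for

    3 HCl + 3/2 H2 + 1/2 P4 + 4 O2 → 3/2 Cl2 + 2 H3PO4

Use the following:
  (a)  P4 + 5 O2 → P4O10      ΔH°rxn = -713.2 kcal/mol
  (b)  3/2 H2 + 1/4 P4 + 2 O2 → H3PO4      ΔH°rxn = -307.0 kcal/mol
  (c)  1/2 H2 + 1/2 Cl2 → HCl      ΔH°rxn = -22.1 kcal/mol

ΔH°rxn = -547.7 kcal/mol

(a): not needed (P4O10 appears nowhere else).
(b) × 2 (×2 to match 2 H3PO4 in the target): (2)·(-307.0) = -614.0 kcal/mol
(c) reversed and × 3 (HCl must end up as a reactant; scale by 3 for the 3 HCl): (-3)·(-22.1) = +66.3 kcal/mol
By Hess's law, ΔH°rxn = (2)·(-307.0) + (-3)·(-22.1) = -547.7 kcal/mol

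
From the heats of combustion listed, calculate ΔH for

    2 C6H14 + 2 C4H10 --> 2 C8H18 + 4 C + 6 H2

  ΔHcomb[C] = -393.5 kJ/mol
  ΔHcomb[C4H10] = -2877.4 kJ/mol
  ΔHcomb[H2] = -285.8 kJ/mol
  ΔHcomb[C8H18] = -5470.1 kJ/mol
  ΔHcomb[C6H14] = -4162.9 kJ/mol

ΔH = 148.4 kJ/mol

Using ΔH = Σ nΔHc°(reactants) − Σ nΔHc°(products):
= [2·(-4162.9) + 2·(-2877.4)] − [2·(-5470.1) + 4·(-393.5) + 6·(-285.8)]
= 148.4 kJ/mol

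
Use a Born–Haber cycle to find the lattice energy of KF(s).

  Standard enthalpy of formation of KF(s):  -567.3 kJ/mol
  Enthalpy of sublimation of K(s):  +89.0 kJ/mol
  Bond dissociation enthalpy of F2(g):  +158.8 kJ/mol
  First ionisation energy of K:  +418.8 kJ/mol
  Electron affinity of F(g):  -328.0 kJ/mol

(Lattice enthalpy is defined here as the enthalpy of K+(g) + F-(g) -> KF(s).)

U = -826.5 kJ/mol

ΔHf° = 1·ΔHsub + 1·(ΣIE) + 1/2·D(F2) + 1·EA + U
-567.3 = 1·(+89.0) + 1·(+418.8) + 1/2·(+158.8) + 1·(-328.0) + U
U = -567.3 − (+259.2) = -826.5 kJ/mol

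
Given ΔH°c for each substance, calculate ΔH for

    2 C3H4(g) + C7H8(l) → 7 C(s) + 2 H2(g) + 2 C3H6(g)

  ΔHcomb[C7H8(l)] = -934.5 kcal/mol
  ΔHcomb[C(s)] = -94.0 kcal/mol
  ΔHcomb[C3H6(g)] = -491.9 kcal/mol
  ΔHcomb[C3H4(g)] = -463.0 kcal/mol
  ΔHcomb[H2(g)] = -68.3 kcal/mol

ΔH = -82.1 kcal/mol

With combustion enthalpies, reactants minus products:
= [2·(-463.0) + 1·(-934.5)] − [7·(-94.0) + 2·(-68.3) + 2·(-491.9)]
= -82.1 kcal/mol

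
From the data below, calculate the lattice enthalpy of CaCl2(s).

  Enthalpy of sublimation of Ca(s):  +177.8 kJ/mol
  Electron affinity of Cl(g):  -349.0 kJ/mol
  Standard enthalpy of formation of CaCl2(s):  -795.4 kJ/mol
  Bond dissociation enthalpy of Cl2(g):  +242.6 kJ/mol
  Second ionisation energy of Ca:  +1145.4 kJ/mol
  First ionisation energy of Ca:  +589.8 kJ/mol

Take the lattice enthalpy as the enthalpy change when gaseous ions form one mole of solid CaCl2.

U = -2253.0 kJ/mol

ΔHf° = 1·ΔHsub + 1·(ΣIE) + 1·D(Cl2) + 2·EA + U
-795.4 = 1·(+177.8) + 1·(+1735.2) + 1·(+242.6) + 2·(-349.0) + U
U = -795.4 − (+1457.6) = -2253.0 kJ/mol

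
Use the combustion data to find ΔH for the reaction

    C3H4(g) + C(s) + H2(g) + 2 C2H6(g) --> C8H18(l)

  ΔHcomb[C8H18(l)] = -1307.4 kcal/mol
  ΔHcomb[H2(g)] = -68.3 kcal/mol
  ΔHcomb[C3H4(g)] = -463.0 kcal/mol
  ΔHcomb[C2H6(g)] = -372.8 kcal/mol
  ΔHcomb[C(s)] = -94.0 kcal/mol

ΔH = -63.5 kcal/mol

Using ΔH = Σ nΔHc°(reactants) − Σ nΔHc°(products):
= [1·(-463.0) + 1·(-94.0) + 1·(-68.3) + 2·(-372.8)] − [1·(-1307.4)]
= -63.5 kcal/mol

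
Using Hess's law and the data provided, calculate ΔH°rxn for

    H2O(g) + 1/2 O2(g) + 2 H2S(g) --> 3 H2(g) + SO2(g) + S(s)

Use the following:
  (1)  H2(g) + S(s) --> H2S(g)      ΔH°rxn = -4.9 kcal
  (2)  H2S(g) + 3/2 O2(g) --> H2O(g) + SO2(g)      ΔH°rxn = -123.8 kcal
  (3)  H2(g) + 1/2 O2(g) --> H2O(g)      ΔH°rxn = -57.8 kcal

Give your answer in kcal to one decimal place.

ΔH°rxn = -3.3 kcal

(1) reversed: +4.9 kcal
(2) as written: -123.8 kcal
(3) reversed and × 2: (-2)·(-57.8) = +115.6 kcal
Summing the manipulated equations, ΔH°rxn = (-1)·(-4.9) + (1)·(-123.8) + (-2)·(-57.8) = -3.3 kcal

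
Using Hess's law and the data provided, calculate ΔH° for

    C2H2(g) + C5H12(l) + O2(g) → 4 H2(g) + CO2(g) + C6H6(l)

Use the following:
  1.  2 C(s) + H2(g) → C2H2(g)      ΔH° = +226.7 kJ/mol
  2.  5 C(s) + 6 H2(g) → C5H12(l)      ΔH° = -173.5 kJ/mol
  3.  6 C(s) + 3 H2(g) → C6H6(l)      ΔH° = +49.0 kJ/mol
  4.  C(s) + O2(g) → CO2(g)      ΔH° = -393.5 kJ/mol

eq. 1 reversed (reverse to put C2H2(g) on the reactant side): -226.7 kJ/mol
eq. 2 reversed (reverse to put C5H12(l) on the reactant side): +173.5 kJ/mol
eq. 3 as written (C6H6(l) already on the product side): +49.0 kJ/mol
eq. 4 as written (CO2(g) already on the product side): -393.5 kJ/mol
By Hess's law, ΔH° = (-1)·(+226.7) + (-1)·(-173.5) + (1)·(+49.0) + (1)·(-393.5) = -397.7 kJ/mol

ΔH° = -397.7 kJ/mol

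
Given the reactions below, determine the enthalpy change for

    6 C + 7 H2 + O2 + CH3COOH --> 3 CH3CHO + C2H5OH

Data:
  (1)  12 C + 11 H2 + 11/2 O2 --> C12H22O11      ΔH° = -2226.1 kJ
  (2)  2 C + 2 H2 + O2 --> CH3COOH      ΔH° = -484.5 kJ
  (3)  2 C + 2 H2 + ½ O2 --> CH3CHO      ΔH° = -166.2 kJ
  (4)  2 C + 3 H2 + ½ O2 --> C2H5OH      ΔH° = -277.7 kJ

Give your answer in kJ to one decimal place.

(1): not needed.
(2) reversed: +484.5 kJ
(3) × 3: (3)·(-166.2) = -498.6 kJ
(4) as written: -277.7 kJ
ΔH° = (-1)·(-484.5) + (3)·(-166.2) + (1)·(-277.7) = -291.8 kJ

ΔH° = -291.8 kJ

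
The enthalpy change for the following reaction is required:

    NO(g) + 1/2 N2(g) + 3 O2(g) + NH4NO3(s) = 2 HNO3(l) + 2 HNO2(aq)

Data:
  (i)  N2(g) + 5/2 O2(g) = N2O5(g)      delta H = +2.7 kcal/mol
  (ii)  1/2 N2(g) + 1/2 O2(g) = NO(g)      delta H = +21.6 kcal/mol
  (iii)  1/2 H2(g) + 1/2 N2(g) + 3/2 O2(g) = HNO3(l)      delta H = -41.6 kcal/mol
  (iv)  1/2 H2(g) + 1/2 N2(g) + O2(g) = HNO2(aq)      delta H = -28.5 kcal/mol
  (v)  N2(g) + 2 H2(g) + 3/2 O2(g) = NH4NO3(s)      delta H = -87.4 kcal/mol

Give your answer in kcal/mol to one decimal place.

(i): not needed (N2O5(g) appears nowhere else).
(ii) reversed (NO(g) must end up as a reactant): -21.6 kcal/mol
(iii) × 2 (×2 to match 2 HNO3(l) in the target): (2)·(-41.6) = -83.2 kcal/mol
(iv) × 2 (scale by 2 for the 2 HNO2(aq)): (2)·(-28.5) = -57.0 kcal/mol
(v) reversed (NH4NO3(s) must end up as a reactant): +87.4 kcal/mol
Since enthalpy is a state function, delta H = (-1)·(+21.6) + (2)·(-41.6) + (2)·(-28.5) + (-1)·(-87.4) = -74.4 kcal/mol

delta H = -74.4 kcal/mol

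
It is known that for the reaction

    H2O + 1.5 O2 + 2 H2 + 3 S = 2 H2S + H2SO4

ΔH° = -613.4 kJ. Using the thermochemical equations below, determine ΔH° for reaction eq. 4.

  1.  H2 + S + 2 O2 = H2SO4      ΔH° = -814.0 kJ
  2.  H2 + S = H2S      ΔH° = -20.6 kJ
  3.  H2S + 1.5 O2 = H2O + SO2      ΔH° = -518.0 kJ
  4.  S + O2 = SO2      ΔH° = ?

eq. 1 as written: -814.0 kJ
eq. 2 as written: -20.6 kJ
eq. 3 reversed: +518.0 kJ
eq. 4 as written: contributes x
-613.4 = (-814.0) + (-20.6) + (+518.0) + x
x = (-613.4 − (-316.6)) / (1) = -296.8 kJ

ΔH° = -296.8 kJ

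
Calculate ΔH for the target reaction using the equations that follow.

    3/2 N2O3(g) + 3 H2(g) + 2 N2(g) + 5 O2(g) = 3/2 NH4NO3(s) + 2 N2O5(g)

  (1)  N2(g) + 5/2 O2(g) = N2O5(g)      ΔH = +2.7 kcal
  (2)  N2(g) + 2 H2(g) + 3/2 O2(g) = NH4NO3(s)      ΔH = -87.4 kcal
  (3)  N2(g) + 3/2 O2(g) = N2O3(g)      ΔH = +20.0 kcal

(1) × 2: (2)·(+2.7) = +5.4 kcal
(2) × 3/2: (3/2)·(-87.4) = -131.1 kcal
(3) reversed and × 3/2: (-3/2)·(+20.0) = -30.0 kcal
Summing the manipulated equations, ΔH = (2)·(+2.7) + (3/2)·(-87.4) + (-3/2)·(+20.0) = -155.7 kcal

ΔH = -155.7 kcal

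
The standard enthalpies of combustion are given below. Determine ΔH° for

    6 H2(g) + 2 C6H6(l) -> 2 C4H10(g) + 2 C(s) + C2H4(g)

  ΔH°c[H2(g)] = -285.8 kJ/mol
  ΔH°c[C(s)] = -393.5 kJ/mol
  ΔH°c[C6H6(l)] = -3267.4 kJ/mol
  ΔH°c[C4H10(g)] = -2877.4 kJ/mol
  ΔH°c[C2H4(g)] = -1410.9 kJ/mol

With combustion enthalpies, reactants minus products:
= [6·(-285.8) + 2·(-3267.4)] − [2·(-2877.4) + 2·(-393.5) + 1·(-1410.9)]
= -296.9 kJ/mol

ΔH° = -296.9 kJ/mol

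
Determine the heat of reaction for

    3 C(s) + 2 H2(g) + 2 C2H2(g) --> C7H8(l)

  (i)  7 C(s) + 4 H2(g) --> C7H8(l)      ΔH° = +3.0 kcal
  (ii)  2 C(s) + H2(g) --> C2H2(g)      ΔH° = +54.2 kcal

(i) as written (C7H8(l) already on the product side): +3.0 kcal
(ii) reversed and × 2 (C2H2(g) must end up as a reactant; scale by 2 for the 2 C2H2(g)): (-2)·(+54.2) = -108.4 kcal
Since enthalpy is a state function, ΔH° = (+3.0) + (-108.4) = -105.4 kcal

ΔH° = -105.4 kcal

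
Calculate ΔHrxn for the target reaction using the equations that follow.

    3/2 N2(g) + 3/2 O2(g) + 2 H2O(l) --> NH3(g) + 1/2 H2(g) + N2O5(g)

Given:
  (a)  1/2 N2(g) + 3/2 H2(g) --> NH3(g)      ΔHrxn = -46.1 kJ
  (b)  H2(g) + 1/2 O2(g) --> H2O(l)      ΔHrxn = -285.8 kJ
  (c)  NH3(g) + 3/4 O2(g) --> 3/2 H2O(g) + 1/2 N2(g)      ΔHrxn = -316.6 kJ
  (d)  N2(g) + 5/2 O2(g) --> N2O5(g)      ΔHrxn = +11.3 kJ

ΔHrxn = 536.8 kJ

(a) as written: -46.1 kJ
(b) reversed and × 2 (H2O(l) must end up as a reactant; ×2 to match 2 H2O(l) in the target): (-2)·(-285.8) = +571.6 kJ
(c): not needed (H2O(g) appears nowhere else).
(d) as written (N2O5(g) already on the product side): +11.3 kJ
Since enthalpy is a state function, ΔHrxn = (1)·(-46.1) + (-2)·(-285.8) + (1)·(+11.3) = 536.8 kJ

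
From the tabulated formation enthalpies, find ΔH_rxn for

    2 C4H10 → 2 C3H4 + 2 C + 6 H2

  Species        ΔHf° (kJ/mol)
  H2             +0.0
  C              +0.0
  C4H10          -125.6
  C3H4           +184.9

Products: 2·(+184.9) + 2·(+0.0) + 6·(+0.0) = +369.8
Reactants: 2·(-125.6) = -251.2
ΔH_rxn = (+369.8) − (-251.2) = 621.0 kJ/mol

ΔH_rxn = 621.0 kJ/mol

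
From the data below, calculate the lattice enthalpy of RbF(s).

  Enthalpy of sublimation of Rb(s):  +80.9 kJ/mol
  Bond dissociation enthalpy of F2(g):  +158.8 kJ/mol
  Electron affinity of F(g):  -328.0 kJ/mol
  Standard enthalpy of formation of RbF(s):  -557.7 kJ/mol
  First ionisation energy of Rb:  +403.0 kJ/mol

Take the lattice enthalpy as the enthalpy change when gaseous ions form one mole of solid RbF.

U = -793.0 kJ/mol

ΔHf° = 1·ΔHsub + 1·(ΣIE) + 1/2·D(F2) + 1·EA + U
-557.7 = 1·(+80.9) + 1·(+403.0) + 1/2·(+158.8) + 1·(-328.0) + U
U = -557.7 − (+235.3) = -793.0 kJ/mol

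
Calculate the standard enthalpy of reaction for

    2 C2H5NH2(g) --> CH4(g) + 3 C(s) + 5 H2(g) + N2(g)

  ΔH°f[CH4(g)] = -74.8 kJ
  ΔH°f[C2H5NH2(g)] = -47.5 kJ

ΔH°rxn = Σ nΔHf°(products) − Σ nΔHf°(reactants).
Products: 1·(-74.8) + 3·(+0.0) + 5·(+0.0) + 1·(+0.0) = -74.8
Reactants: 2·(-47.5) = -95.0
ΔHrxn = (-74.8) − (-95.0) = 20.2 kJ

ΔHrxn = 20.2 kJ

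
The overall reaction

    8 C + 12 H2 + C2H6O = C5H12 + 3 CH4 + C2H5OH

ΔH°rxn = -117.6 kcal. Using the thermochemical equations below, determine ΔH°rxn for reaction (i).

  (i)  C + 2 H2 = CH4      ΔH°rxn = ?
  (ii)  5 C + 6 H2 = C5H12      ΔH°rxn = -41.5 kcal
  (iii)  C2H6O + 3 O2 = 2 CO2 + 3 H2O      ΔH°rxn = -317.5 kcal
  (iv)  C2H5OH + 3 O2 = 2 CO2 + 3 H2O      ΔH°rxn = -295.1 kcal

(i) × 3 (scale by 3 for the 3 CH4): contributes 3·x
(ii) as written (C5H12 already on the product side): -41.5 kcal
(iii) as written (C2H6O already on the reactant side): -317.5 kcal
(iv) reversed (C2H5OH must end up as a product): +295.1 kcal
-117.6 = (-41.5) + (-317.5) + (+295.1) + 3·x
x = (-117.6 − (-63.9)) / (3) = -17.9 kcal

ΔH°rxn = -17.9 kcal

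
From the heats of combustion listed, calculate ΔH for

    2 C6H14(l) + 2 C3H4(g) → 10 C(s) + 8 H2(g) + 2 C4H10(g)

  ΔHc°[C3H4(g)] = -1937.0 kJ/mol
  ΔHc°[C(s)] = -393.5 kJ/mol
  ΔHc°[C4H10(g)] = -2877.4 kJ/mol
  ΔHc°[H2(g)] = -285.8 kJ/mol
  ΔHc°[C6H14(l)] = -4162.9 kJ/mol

ΔH = -223.6 kJ/mol

Using ΔH = Σ nΔHc°(reactants) − Σ nΔHc°(products):
= [2·(-4162.9) + 2·(-1937.0)] − [10·(-393.5) + 8·(-285.8) + 2·(-2877.4)]
= -223.6 kJ/mol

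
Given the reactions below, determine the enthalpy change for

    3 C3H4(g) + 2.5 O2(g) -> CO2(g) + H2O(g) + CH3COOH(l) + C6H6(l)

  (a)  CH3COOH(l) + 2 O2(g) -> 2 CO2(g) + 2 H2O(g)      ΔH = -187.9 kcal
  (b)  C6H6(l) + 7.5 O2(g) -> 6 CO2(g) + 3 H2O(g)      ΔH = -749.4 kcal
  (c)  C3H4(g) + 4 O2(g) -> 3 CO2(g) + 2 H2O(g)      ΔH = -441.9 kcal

ΔH = -388.4 kcal

(a) reversed (reverse to put CH3COOH(l) on the product side): +187.9 kcal
(b) reversed (C6H6(l) must end up as a product): +749.4 kcal
(c) × 3 (×3 to match 3 C3H4(g) in the target): (3)·(-441.9) = -1325.7 kcal
ΔH = (+187.9) + (+749.4) + (-1325.7) = -388.4 kcal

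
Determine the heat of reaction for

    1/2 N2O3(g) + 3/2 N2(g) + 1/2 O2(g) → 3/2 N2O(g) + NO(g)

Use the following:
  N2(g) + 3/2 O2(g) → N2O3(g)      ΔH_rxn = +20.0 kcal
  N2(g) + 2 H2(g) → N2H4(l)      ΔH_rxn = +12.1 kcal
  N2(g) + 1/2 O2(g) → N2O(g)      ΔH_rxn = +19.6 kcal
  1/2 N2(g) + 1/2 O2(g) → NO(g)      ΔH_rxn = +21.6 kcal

ΔH_rxn = 41.0 kcal

equation 1 reversed and × 1/2 (reverse to put N2O3(g) on the reactant side; ×1/2 to match 1/2 N2O3(g) in the target): (-1/2)·(+20.0) = -10.0 kcal
equation 2: not needed (H2(g) appears nowhere else).
equation 3 × 3/2 (scale by 3/2 for the 3/2 N2O(g)): (3/2)·(+19.6) = +29.4 kcal
equation 4 as written (NO(g) already on the product side): +21.6 kcal
ΔH_rxn = (-10.0) + (+29.4) + (+21.6) = 41.0 kcal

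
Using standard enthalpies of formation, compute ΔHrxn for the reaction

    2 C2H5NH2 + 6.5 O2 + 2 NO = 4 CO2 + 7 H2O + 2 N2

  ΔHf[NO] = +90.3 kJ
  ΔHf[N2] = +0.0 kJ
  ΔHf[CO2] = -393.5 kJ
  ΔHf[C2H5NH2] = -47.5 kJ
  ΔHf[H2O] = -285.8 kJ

ΔHrxn = -3660.2 kJ

Products: 4·(-393.5) + 7·(-285.8) + 2·(+0.0) = -3574.6
Reactants: 2·(-47.5) + 13/2·(+0.0) + 2·(+90.3) = +85.6
ΔHrxn = (-3574.6) − (+85.6) = -3660.2 kJ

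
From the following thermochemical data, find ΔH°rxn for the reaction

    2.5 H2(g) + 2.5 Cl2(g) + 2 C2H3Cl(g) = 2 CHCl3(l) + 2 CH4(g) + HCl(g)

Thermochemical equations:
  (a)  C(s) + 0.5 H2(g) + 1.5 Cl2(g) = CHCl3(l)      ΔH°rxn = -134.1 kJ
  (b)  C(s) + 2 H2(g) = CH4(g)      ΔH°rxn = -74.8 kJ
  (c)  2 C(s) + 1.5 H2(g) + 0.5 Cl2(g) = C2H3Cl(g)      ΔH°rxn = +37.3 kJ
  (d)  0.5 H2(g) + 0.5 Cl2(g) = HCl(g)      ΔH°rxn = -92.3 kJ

ΔH°rxn = -584.7 kJ

(a) × 2 (×2 to match 2 CHCl3(l) in the target): (2)·(-134.1) = -268.2 kJ
(b) × 2 (×2 to match 2 CH4(g) in the target): (2)·(-74.8) = -149.6 kJ
(c) reversed and × 2 (reverse to put C2H3Cl(g) on the reactant side; scale by 2 for the 2 C2H3Cl(g)): (-2)·(+37.3) = -74.6 kJ
(d) as written (HCl(g) already on the product side): -92.3 kJ
ΔH°rxn = (-268.2) + (-149.6) + (-74.6) + (-92.3) = -584.7 kJ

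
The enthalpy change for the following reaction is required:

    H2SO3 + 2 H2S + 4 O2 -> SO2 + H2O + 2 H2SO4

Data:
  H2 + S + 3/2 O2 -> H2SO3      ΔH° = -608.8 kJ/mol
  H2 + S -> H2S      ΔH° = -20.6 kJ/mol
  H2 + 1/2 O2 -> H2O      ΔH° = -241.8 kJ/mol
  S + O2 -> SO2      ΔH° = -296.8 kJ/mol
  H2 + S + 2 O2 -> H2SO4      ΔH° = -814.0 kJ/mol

equation 1 reversed: +608.8 kJ/mol
equation 2 reversed and × 2: (-2)·(-20.6) = +41.2 kJ/mol
equation 3 as written: -241.8 kJ/mol
equation 4 as written: -296.8 kJ/mol
equation 5 × 2: (2)·(-814.0) = -1628.0 kJ/mol
By Hess's law, ΔH° = (-1)·(-608.8) + (-2)·(-20.6) + (1)·(-241.8) + (1)·(-296.8) + (2)·(-814.0) = -1516.6 kJ/mol

ΔH° = -1516.6 kJ/mol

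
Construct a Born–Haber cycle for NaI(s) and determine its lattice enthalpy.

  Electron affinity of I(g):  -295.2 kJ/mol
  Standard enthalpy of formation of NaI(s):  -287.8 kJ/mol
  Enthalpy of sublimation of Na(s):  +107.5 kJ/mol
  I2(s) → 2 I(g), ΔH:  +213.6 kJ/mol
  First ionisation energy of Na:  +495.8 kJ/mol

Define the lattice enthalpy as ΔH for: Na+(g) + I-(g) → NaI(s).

U = -702.7 kJ/mol

ΔHf° = 1·ΔHsub + 1·(ΣIE) + 1/2·D(I2) + 1·EA + U
-287.8 = 1·(+107.5) + 1·(+495.8) + 1/2·(+213.6) + 1·(-295.2) + U
U = -287.8 − (+414.9) = -702.7 kJ/mol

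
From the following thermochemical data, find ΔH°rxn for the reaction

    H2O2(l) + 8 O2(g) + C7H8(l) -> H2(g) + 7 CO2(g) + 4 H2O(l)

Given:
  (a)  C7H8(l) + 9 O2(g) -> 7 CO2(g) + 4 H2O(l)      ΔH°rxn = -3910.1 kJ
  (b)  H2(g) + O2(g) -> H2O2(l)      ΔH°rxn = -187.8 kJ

ΔH°rxn = -3722.3 kJ

(a) as written: -3910.1 kJ
(b) reversed: +187.8 kJ
By Hess's law, ΔH°rxn = (-3910.1) + (+187.8) = -3722.3 kJ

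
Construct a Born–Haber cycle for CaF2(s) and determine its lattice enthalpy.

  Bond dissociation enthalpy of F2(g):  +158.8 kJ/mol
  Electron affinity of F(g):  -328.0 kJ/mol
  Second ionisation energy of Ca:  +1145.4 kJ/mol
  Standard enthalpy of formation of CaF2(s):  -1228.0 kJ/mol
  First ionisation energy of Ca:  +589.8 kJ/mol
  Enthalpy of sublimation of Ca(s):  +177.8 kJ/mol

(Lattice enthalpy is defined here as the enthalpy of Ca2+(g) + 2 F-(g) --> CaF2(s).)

ΔHf° = 1·ΔHsub + 1·(ΣIE) + 1·D(F2) + 2·EA + U
-1228.0 = 1·(+177.8) + 1·(+1735.2) + 1·(+158.8) + 2·(-328.0) + U
U = -1228.0 − (+1415.8) = -2643.8 kJ/mol

U = -2643.8 kJ/mol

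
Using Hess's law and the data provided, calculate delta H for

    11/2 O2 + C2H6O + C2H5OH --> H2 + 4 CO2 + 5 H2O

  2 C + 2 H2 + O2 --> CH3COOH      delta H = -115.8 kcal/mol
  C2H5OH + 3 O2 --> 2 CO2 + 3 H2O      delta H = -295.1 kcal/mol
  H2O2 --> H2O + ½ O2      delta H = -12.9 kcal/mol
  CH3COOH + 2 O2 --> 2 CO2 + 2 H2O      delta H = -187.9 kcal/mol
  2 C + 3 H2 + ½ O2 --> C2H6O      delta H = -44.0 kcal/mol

delta H = -554.8 kcal/mol

equation 1 as written: -115.8 kcal/mol
equation 2 as written (C2H5OH already on the reactant side): -295.1 kcal/mol
equation 3: not needed (H2O2 appears nowhere else).
equation 4 as written: -187.9 kcal/mol
equation 5 reversed (C2H6O must end up as a reactant): +44.0 kcal/mol
delta H = (1)·(-115.8) + (1)·(-295.1) + (1)·(-187.9) + (-1)·(-44.0) = -554.8 kcal/mol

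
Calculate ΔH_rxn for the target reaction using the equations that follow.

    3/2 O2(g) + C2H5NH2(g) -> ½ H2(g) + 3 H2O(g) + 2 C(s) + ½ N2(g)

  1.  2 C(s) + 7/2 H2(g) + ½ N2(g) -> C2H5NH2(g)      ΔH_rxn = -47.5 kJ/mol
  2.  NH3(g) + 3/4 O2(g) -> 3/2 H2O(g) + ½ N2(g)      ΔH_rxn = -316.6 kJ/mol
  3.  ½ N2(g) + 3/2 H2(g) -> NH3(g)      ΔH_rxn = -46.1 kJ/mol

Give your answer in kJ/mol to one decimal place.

ΔH_rxn = -677.9 kJ/mol

eq. 1 reversed: +47.5 kJ/mol
eq. 2 × 2: (2)·(-316.6) = -633.2 kJ/mol
eq. 3 × 2: (2)·(-46.1) = -92.2 kJ/mol
Combining the equations, ΔH_rxn = (-1)·(-47.5) + (2)·(-316.6) + (2)·(-46.1) = -677.9 kJ/mol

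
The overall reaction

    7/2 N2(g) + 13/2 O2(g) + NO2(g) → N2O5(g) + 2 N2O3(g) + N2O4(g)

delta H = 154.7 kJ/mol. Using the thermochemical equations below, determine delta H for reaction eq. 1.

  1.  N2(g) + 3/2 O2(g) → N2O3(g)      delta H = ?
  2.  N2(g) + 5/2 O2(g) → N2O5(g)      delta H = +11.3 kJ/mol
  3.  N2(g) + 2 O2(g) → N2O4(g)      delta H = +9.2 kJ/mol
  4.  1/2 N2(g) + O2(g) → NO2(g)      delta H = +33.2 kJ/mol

eq. 1 × 2: contributes 2·x
eq. 2 as written: +11.3 kJ/mol
eq. 3 as written: +9.2 kJ/mol
eq. 4 reversed: -33.2 kJ/mol
+154.7 = (+11.3) + (+9.2) + (-33.2) + 2·x
x = (+154.7 − (-12.7)) / (2) = 83.7 kJ/mol

delta H = 83.7 kJ/mol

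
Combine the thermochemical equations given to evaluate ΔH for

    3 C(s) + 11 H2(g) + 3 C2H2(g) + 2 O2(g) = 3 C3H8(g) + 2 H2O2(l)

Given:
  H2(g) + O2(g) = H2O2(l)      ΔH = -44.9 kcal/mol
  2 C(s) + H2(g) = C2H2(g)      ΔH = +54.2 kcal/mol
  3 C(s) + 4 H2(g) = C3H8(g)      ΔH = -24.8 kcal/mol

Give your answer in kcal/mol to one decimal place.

equation 1 × 2: (2)·(-44.9) = -89.8 kcal/mol
equation 2 reversed and × 3: (-3)·(+54.2) = -162.6 kcal/mol
equation 3 × 3: (3)·(-24.8) = -74.4 kcal/mol
ΔH = (-89.8) + (-162.6) + (-74.4) = -326.8 kcal/mol

ΔH = -326.8 kcal/mol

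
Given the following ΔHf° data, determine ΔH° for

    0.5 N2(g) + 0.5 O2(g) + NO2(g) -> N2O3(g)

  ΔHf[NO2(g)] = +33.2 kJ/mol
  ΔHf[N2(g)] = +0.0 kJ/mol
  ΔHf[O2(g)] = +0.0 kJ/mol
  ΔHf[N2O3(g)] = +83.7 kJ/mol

Products: 1·(+83.7) = +83.7
Reactants: 1/2·(+0.0) + 1/2·(+0.0) + 1·(+33.2) = +33.2
ΔH° = (+83.7) − (+33.2) = 50.5 kJ/mol

ΔH° = 50.5 kJ/mol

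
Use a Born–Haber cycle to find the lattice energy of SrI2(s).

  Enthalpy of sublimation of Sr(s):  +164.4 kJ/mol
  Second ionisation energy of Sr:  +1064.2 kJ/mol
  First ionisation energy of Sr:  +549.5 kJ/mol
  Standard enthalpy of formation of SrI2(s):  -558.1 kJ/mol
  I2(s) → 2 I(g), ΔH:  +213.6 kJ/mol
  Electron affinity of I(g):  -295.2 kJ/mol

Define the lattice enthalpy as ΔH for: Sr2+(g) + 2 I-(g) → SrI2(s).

U = -1959.4 kJ/mol

ΔHf° = 1·ΔHsub + 1·(ΣIE) + 1·D(I2) + 2·EA + U
-558.1 = 1·(+164.4) + 1·(+1613.7) + 1·(+213.6) + 2·(-295.2) + U
U = -558.1 − (+1401.3) = -1959.4 kJ/mol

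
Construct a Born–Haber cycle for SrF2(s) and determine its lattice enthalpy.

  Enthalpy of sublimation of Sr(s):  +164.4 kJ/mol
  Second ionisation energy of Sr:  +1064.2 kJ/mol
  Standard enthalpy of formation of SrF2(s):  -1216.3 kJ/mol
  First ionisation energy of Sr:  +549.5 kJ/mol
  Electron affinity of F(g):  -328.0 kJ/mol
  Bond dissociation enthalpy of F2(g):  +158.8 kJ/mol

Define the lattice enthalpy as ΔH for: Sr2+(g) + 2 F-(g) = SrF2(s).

U = -2497.2 kJ/mol

ΔHf° = 1·ΔHsub + 1·(ΣIE) + 1·D(F2) + 2·EA + U
-1216.3 = 1·(+164.4) + 1·(+1613.7) + 1·(+158.8) + 2·(-328.0) + U
U = -1216.3 − (+1280.9) = -2497.2 kJ/mol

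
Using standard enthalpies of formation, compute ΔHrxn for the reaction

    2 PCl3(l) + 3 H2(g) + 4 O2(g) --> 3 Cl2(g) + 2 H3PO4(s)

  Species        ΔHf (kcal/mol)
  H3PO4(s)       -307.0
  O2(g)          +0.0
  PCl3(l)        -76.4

ΔH°rxn = Σ nΔHf°(products) − Σ nΔHf°(reactants).
Products: 3·(+0.0) + 2·(-307.0) = -614.0
Reactants: 2·(-76.4) + 3·(+0.0) + 4·(+0.0) = -152.8
ΔHrxn = (-614.0) − (-152.8) = -461.2 kcal/mol

ΔHrxn = -461.2 kcal/mol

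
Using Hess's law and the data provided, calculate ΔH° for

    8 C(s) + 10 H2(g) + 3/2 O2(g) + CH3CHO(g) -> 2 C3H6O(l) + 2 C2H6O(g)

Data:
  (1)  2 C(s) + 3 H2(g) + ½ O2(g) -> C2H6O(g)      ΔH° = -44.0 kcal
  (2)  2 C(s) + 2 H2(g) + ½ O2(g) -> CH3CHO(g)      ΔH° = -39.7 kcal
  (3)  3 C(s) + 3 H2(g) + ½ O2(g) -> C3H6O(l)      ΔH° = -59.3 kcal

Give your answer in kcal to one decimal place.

ΔH° = -166.9 kcal

(1) × 2: (2)·(-44.0) = -88.0 kcal
(2) reversed: +39.7 kcal
(3) × 2: (2)·(-59.3) = -118.6 kcal
Since enthalpy is a state function, ΔH° = (2)·(-44.0) + (-1)·(-39.7) + (2)·(-59.3) = -166.9 kcal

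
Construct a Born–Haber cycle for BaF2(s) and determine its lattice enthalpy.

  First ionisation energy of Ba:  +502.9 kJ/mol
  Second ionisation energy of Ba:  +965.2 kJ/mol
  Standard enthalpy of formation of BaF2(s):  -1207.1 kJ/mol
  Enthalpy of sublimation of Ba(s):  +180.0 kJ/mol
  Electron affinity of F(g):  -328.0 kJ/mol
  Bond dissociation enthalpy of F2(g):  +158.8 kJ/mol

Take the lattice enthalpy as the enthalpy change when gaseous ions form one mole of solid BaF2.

U = -2358.0 kJ/mol

ΔHf° = 1·ΔHsub + 1·(ΣIE) + 1·D(F2) + 2·EA + U
-1207.1 = 1·(+180.0) + 1·(+1468.1) + 1·(+158.8) + 2·(-328.0) + U
U = -1207.1 − (+1150.9) = -2358.0 kJ/mol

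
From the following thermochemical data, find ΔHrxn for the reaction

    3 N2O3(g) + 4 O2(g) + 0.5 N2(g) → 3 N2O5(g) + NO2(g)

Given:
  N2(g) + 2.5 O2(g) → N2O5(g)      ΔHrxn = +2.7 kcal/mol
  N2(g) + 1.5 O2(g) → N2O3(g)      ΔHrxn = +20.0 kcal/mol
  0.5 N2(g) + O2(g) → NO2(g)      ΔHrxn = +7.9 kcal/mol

equation 1 × 3 (×3 to match 3 N2O5(g) in the target): (3)·(+2.7) = +8.1 kcal/mol
equation 2 reversed and × 3 (N2O3(g) must end up as a reactant; ×3 to match 3 N2O3(g) in the target): (-3)·(+20.0) = -60.0 kcal/mol
equation 3 as written (NO2(g) already on the product side): +7.9 kcal/mol
Combining the equations, ΔHrxn = (+8.1) + (-60.0) + (+7.9) = -44.0 kcal/mol

ΔHrxn = -44.0 kcal/mol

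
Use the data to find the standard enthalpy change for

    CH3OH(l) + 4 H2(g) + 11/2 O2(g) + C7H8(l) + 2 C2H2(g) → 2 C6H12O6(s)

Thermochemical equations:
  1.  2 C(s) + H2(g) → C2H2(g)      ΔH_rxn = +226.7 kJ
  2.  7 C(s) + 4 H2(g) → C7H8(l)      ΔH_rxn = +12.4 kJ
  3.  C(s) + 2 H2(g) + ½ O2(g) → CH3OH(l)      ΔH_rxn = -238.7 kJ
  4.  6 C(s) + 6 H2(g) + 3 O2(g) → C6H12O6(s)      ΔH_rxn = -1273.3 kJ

ΔH_rxn = -2773.7 kJ

eq. 1 reversed and × 2: (-2)·(+226.7) = -453.4 kJ
eq. 2 reversed: -12.4 kJ
eq. 3 reversed: +238.7 kJ
eq. 4 × 2: (2)·(-1273.3) = -2546.6 kJ
Since enthalpy is a state function, ΔH_rxn = (-2)·(+226.7) + (-1)·(+12.4) + (-1)·(-238.7) + (2)·(-1273.3) = -2773.7 kJ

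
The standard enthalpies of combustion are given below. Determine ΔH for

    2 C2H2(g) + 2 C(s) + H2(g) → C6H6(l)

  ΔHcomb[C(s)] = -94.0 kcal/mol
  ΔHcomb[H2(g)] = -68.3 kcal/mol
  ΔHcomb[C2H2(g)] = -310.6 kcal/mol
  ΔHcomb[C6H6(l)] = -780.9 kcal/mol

ΔH = -96.6 kcal/mol

With combustion enthalpies, reactants minus products:
= [2·(-310.6) + 2·(-94.0) + 1·(-68.3)] − [1·(-780.9)]
= -96.6 kcal/mol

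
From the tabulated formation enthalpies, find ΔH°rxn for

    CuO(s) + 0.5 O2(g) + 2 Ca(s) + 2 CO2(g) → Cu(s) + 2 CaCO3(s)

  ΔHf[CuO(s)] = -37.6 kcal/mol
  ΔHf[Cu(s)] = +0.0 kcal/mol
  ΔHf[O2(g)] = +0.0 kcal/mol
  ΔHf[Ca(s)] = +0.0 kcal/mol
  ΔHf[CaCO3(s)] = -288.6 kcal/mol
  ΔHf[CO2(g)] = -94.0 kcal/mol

ΔH°rxn = -351.6 kcal/mol

Products: 1·(+0.0) + 2·(-288.6) = -577.2
Reactants: 1·(-37.6) + 1/2·(+0.0) + 2·(+0.0) + 2·(-94.0) = -225.6
ΔH°rxn = (-577.2) − (-225.6) = -351.6 kcal/mol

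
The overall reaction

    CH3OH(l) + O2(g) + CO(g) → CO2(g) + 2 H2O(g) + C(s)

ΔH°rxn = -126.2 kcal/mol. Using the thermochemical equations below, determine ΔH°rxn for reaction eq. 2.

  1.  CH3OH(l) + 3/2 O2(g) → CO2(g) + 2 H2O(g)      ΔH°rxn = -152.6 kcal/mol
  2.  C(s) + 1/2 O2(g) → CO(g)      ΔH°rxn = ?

eq. 1 as written (CH3OH(l) already on the reactant side): -152.6 kcal/mol
eq. 2 reversed (CO(g) must end up as a reactant): contributes −x
-126.2 = (-152.6) − x
x = (-126.2 − (-152.6)) / (-1) = -26.4 kcal/mol

ΔH°rxn = -26.4 kcal/mol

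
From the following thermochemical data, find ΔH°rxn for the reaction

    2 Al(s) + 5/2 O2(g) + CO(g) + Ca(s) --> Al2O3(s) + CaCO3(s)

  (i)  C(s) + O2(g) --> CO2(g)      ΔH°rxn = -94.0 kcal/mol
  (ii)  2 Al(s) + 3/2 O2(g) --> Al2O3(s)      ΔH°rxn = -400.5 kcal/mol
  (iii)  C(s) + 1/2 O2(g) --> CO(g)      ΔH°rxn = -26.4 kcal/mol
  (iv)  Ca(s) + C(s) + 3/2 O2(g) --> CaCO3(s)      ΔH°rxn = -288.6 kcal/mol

ΔH°rxn = -662.7 kcal/mol

(i): not needed (CO2(g) appears nowhere else).
(ii) as written (Al2O3(s) already on the product side): -400.5 kcal/mol
(iii) reversed (CO(g) must end up as a reactant): +26.4 kcal/mol
(iv) as written (CaCO3(s) already on the product side): -288.6 kcal/mol
Since enthalpy is a state function, ΔH°rxn = (-400.5) + (+26.4) + (-288.6) = -662.7 kcal/mol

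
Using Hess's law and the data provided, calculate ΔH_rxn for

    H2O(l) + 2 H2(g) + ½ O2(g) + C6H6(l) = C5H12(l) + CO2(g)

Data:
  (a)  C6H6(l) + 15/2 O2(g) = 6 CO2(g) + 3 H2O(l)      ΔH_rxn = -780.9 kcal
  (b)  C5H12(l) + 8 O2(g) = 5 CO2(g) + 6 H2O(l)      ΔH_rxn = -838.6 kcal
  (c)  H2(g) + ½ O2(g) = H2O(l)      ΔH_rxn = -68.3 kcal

ΔH_rxn = -78.9 kcal

(a) as written (C6H6(l) already on the reactant side): -780.9 kcal
(b) reversed (reverse to put C5H12(l) on the product side): +838.6 kcal
(c) × 2 (scale by 2 for the 2 H2(g)): (2)·(-68.3) = -136.6 kcal
Combining the equations, ΔH_rxn = (1)·(-780.9) + (-1)·(-838.6) + (2)·(-68.3) = -78.9 kcal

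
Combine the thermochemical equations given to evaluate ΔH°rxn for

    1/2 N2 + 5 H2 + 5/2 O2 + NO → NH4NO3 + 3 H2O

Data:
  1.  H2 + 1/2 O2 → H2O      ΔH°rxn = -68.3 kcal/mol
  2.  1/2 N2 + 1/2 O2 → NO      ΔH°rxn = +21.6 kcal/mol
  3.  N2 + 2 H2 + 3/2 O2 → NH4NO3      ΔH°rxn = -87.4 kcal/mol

ΔH°rxn = -313.9 kcal/mol

eq. 1 × 3 (scale by 3 for the 3 H2O): (3)·(-68.3) = -204.9 kcal/mol
eq. 2 reversed (reverse to put NO on the reactant side): -21.6 kcal/mol
eq. 3 as written (NH4NO3 already on the product side): -87.4 kcal/mol
Since enthalpy is a state function, ΔH°rxn = (-204.9) + (-21.6) + (-87.4) = -313.9 kcal/mol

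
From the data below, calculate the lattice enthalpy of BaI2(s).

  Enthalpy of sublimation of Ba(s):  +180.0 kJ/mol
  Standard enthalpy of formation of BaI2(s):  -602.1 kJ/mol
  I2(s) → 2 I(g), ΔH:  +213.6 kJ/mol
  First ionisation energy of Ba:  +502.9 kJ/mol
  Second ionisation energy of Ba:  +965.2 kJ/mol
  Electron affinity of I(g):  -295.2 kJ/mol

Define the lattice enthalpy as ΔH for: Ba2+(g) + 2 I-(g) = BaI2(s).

ΔHf° = 1·ΔHsub + 1·(ΣIE) + 1·D(I2) + 2·EA + U
-602.1 = 1·(+180.0) + 1·(+1468.1) + 1·(+213.6) + 2·(-295.2) + U
U = -602.1 − (+1271.3) = -1873.4 kJ/mol

U = -1873.4 kJ/mol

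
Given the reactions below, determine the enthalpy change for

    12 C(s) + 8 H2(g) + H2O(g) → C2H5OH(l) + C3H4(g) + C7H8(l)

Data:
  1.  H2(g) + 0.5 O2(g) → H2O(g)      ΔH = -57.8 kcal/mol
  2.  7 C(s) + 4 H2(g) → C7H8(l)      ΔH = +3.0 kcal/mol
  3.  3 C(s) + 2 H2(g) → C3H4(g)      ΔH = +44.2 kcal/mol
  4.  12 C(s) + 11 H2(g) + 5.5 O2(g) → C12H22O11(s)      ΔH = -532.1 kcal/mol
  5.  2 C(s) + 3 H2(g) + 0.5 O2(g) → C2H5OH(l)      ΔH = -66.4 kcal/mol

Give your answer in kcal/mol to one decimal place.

ΔH = 38.6 kcal/mol

eq. 1 reversed (reverse to put H2O(g) on the reactant side): +57.8 kcal/mol
eq. 2 as written (C7H8(l) already on the product side): +3.0 kcal/mol
eq. 3 as written (C3H4(g) already on the product side): +44.2 kcal/mol
eq. 4: not needed (C12H22O11(s) appears nowhere else).
eq. 5 as written (C2H5OH(l) already on the product side): -66.4 kcal/mol
ΔH = (-1)·(-57.8) + (1)·(+3.0) + (1)·(+44.2) + (1)·(-66.4) = 38.6 kcal/mol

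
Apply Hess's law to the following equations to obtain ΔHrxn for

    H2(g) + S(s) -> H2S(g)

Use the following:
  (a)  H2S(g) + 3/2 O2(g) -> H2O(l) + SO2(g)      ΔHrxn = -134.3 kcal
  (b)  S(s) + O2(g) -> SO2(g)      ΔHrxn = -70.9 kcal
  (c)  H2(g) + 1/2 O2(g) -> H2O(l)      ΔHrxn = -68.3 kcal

ΔHrxn = -4.9 kcal

(a) reversed: +134.3 kcal
(b) as written: -70.9 kcal
(c) as written: -68.3 kcal
By Hess's law, ΔHrxn = (-1)·(-134.3) + (1)·(-70.9) + (1)·(-68.3) = -4.9 kcal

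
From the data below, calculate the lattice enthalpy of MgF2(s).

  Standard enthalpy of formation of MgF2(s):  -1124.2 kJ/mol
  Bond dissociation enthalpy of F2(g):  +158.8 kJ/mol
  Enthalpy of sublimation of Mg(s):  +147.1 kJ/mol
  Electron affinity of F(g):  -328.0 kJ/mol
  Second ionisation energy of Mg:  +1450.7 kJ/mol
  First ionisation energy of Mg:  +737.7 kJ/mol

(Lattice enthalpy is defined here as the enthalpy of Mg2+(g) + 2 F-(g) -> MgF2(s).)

U = -2962.5 kJ/mol

ΔHf° = 1·ΔHsub + 1·(ΣIE) + 1·D(F2) + 2·EA + U
-1124.2 = 1·(+147.1) + 1·(+2188.4) + 1·(+158.8) + 2·(-328.0) + U
U = -1124.2 − (+1838.3) = -2962.5 kJ/mol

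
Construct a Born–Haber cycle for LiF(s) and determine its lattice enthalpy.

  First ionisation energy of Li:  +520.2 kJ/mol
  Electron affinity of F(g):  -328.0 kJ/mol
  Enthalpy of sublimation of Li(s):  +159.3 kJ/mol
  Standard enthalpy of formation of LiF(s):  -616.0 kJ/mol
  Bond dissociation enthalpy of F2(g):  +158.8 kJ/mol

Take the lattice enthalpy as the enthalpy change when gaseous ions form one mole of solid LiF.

U = -1046.9 kJ/mol

ΔHf° = 1·ΔHsub + 1·(ΣIE) + 1/2·D(F2) + 1·EA + U
-616.0 = 1·(+159.3) + 1·(+520.2) + 1/2·(+158.8) + 1·(-328.0) + U
U = -616.0 − (+430.9) = -1046.9 kJ/mol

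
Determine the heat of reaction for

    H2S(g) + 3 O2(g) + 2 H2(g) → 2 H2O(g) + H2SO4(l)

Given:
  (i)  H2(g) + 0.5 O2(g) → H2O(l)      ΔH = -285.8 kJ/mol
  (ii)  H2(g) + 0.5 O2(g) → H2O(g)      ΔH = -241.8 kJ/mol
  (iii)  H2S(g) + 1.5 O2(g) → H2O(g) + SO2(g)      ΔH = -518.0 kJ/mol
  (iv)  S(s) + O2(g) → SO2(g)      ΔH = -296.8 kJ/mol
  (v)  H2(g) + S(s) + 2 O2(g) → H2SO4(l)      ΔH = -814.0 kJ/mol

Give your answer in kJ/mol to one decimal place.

(i): not needed.
(ii) as written: -241.8 kJ/mol
(iii) as written: -518.0 kJ/mol
(iv) reversed: +296.8 kJ/mol
(v) as written: -814.0 kJ/mol
ΔH = (-241.8) + (-518.0) + (+296.8) + (-814.0) = -1277.0 kJ/mol

ΔH = -1277.0 kJ/mol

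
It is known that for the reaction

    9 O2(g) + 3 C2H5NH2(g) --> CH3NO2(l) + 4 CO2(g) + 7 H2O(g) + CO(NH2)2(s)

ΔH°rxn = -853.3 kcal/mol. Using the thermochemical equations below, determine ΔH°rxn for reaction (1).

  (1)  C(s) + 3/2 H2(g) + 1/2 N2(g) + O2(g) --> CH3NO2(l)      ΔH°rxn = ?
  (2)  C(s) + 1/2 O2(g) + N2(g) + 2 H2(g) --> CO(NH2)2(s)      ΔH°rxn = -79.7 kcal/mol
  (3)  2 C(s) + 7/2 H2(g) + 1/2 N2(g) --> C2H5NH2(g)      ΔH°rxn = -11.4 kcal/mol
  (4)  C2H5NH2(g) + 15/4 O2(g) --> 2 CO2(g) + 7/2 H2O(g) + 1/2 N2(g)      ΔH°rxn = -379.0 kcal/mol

(1) as written (CH3NO2(l) already on the product side): contributes x
(2) as written (CO(NH2)2(s) already on the product side): -79.7 kcal/mol
(3) reversed: +11.4 kcal/mol
(4) × 2 (scale by 2 for the 4 CO2(g)): (2)·(-379.0) = -758.0 kcal/mol
-853.3 = (-79.7) + (+11.4) + (-758.0) + x
x = (-853.3 − (-826.3)) / (1) = -27.0 kcal/mol

ΔH°rxn = -27.0 kcal/mol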